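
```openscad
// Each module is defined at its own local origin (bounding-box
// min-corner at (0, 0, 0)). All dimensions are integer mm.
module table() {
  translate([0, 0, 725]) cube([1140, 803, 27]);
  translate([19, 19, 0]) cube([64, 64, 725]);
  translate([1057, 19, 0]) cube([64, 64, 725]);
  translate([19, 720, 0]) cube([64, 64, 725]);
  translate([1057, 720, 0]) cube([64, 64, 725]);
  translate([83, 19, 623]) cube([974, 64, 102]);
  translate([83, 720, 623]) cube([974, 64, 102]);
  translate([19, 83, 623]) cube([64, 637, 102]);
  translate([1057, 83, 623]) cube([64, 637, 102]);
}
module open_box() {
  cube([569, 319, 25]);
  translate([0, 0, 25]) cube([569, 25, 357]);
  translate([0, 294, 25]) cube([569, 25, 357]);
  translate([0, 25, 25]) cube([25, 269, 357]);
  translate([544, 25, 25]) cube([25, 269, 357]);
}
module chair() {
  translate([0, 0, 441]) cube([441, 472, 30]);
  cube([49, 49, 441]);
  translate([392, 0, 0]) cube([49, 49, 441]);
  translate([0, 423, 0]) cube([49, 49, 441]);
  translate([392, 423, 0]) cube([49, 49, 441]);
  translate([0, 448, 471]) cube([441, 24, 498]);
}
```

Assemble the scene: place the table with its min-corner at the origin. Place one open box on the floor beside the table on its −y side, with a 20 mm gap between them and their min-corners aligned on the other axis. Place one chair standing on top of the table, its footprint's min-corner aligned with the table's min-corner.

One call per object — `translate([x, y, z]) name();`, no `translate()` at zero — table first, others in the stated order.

table();
translate([0, -339, 0]) open_box();
translate([0, 0, 752]) chair();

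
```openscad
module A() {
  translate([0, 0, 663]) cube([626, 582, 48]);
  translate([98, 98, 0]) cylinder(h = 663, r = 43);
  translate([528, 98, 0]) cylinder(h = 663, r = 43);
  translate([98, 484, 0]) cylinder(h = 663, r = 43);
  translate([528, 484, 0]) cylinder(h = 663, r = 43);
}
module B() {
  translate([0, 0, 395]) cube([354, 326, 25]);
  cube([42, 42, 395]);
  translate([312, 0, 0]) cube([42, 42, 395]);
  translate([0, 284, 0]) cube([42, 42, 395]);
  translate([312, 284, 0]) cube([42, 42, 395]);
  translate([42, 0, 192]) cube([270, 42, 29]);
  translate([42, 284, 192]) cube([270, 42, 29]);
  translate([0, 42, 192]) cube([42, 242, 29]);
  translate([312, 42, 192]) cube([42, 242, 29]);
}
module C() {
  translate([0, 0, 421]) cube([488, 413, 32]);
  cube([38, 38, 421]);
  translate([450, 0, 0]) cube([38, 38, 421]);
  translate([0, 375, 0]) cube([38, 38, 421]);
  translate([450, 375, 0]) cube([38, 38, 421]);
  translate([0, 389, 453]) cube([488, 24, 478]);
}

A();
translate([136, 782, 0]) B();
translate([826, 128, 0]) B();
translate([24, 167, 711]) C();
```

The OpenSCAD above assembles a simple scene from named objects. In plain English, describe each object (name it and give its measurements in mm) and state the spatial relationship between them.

A is a table with a 626×582 mm rectangular top, 48 mm thick, top surface at z = 711 mm, supported by four round legs of 86 mm diameter, each leg's bounding box inset 55 mm from the nearest pair of top edges, running from the floor.

B is a four-legged stool. The seat is a 354×326×25 mm slab whose top surface is at z = 420 mm; four square legs, each 42×42 mm in cross-section, run from the floor (z = 0) to the underside of the seat, each flush with a corner of the seat. Four stretchers, 42 mm wide and 29 mm tall, connect adjacent legs with their undersides at z = 192 mm, each running between the inner faces of the legs it joins and aligned with the legs' outer faces on the other axis.

C is a chair. The seat is a 488×413×32 mm slab with its top at z = 453 mm, on four 38×38 mm corner legs (flush with the seat edges, standing on z = 0). A flat backrest 24 mm thick, 478 mm tall, spans the full seat width and rises from the seat top along its +y edge, rear face flush with the rear of the seat.

Two stools sit around the table at the +y, +x sides. The chair is on top of the table.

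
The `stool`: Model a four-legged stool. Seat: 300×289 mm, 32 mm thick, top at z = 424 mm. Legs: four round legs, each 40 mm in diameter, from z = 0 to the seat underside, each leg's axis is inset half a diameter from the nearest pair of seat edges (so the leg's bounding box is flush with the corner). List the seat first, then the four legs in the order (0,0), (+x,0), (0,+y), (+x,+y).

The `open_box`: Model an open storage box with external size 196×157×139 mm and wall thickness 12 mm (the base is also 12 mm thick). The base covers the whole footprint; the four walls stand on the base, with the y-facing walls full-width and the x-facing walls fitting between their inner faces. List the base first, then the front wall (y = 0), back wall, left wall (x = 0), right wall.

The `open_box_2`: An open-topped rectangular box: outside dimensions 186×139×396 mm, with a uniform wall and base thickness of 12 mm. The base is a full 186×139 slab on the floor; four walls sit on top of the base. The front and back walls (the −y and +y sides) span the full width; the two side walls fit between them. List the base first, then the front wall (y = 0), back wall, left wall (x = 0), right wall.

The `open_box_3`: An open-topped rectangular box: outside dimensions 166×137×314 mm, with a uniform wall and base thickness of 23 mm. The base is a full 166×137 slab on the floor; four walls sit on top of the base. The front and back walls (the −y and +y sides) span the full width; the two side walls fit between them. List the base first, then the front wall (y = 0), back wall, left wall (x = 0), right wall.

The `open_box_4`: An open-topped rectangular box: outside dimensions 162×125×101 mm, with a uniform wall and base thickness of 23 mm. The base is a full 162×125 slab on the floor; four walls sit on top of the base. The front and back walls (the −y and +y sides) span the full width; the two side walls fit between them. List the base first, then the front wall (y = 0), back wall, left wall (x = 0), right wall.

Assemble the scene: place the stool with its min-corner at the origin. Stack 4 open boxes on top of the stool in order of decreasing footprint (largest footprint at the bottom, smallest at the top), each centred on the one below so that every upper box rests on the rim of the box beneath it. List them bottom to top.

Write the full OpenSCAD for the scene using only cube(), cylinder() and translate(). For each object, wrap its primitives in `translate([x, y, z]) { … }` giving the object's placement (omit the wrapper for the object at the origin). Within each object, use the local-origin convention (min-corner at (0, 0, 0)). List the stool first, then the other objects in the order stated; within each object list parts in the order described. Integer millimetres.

translate([0, 0, 392]) cube([300, 289, 32]);
translate([20, 20, 0]) cylinder(h = 392, r = 20);
translate([280, 20, 0]) cylinder(h = 392, r = 20);
translate([20, 269, 0]) cylinder(h = 392, r = 20);
translate([280, 269, 0]) cylinder(h = 392, r = 20);
translate([52, 66, 424]) {
  cube([196, 157, 12]);
  translate([0, 0, 12]) cube([196, 12, 127]);
  translate([0, 145, 12]) cube([196, 12, 127]);
  translate([0, 12, 12]) cube([12, 133, 127]);
  translate([184, 12, 12]) cube([12, 133, 127]);
}
translate([57, 75, 563]) {
  cube([186, 139, 12]);
  translate([0, 0, 12]) cube([186, 12, 384]);
  translate([0, 127, 12]) cube([186, 12, 384]);
  translate([0, 12, 12]) cube([12, 115, 384]);
  translate([174, 12, 12]) cube([12, 115, 384]);
}
translate([67, 76, 959]) {
  cube([166, 137, 23]);
  translate([0, 0, 23]) cube([166, 23, 291]);
  translate([0, 114, 23]) cube([166, 23, 291]);
  translate([0, 23, 23]) cube([23, 91, 291]);
  translate([143, 23, 23]) cube([23, 91, 291]);
}
translate([69, 82, 1273]) {
  cube([162, 125, 23]);
  translate([0, 0, 23]) cube([162, 23, 78]);
  translate([0, 102, 23]) cube([162, 23, 78]);
  translate([0, 23, 23]) cube([23, 79, 78]);
  translate([139, 23, 23]) cube([23, 79, 78]);
}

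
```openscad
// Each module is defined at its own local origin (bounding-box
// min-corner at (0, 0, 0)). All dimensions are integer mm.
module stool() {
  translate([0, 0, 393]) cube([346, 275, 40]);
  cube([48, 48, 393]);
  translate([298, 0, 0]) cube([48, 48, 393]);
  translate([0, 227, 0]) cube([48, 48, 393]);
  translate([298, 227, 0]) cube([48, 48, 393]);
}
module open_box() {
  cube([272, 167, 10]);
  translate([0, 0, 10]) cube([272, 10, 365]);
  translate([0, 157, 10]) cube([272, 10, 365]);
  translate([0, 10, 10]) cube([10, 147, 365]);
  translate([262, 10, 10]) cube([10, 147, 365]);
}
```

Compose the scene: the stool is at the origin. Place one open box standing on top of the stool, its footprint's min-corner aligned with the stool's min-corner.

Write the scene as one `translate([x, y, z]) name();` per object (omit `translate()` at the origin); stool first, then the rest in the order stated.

stool();
translate([0, 0, 433]) open_box();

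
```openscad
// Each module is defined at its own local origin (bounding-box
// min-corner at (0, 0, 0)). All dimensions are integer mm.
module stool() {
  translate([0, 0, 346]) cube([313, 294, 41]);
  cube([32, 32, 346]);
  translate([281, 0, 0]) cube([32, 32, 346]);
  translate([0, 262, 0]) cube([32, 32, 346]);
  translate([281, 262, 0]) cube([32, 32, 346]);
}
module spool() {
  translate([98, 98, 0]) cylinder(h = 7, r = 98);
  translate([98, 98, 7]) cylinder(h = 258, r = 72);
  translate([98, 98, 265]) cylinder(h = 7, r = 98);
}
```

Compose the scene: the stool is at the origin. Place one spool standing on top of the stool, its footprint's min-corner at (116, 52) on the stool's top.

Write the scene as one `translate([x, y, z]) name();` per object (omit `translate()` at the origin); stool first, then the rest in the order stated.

stool();
translate([116, 52, 387]) spool();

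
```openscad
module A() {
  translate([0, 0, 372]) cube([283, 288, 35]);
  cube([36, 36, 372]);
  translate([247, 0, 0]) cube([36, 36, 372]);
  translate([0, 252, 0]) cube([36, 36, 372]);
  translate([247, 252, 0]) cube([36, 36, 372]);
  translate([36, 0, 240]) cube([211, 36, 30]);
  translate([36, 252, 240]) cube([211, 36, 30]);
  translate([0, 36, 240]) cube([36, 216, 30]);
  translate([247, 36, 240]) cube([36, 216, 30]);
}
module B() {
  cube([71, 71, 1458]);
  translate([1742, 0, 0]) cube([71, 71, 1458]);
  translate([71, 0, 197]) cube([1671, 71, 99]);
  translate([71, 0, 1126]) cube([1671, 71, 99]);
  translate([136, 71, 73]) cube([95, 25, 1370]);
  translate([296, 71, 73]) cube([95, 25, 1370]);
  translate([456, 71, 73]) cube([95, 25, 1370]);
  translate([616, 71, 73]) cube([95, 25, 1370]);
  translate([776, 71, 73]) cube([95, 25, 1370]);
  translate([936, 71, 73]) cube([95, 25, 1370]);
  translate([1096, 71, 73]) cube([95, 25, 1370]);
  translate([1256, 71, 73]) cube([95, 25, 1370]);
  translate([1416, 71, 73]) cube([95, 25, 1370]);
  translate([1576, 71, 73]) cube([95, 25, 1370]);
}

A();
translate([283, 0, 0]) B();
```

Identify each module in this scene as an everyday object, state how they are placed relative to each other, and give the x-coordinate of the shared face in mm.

The stool's +x face and the fence section's −x face are both at x = 283 mm.

A is a stool. B is a fence section. The fence section is against the stool's +x side, with their −y faces flush. The x-coordinate of the shared face is 283 mm.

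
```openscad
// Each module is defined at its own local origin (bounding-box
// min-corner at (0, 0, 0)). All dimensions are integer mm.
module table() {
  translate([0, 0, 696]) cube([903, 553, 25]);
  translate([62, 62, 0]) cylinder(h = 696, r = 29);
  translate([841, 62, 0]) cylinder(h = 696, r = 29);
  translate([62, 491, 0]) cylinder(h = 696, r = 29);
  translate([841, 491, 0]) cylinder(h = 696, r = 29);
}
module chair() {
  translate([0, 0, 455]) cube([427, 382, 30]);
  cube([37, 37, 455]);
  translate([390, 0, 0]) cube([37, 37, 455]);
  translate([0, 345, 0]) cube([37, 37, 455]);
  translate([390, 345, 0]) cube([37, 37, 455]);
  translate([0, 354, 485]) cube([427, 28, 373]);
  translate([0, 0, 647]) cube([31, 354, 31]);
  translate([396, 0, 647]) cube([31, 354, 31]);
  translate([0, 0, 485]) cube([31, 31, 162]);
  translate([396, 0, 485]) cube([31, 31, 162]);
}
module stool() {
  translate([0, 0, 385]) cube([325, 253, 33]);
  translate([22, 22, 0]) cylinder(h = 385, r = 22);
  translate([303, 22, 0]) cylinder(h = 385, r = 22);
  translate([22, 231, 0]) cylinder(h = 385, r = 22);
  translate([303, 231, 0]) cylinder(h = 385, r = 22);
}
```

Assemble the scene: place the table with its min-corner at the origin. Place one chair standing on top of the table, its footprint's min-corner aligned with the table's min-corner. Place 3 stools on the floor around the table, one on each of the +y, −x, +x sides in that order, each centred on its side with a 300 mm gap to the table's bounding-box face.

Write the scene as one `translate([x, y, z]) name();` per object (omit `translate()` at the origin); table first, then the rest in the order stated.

table();
translate([0, 0, 721]) chair();
translate([289, 853, 0]) stool();
translate([-625, 150, 0]) stool();
translate([1203, 150, 0]) stool();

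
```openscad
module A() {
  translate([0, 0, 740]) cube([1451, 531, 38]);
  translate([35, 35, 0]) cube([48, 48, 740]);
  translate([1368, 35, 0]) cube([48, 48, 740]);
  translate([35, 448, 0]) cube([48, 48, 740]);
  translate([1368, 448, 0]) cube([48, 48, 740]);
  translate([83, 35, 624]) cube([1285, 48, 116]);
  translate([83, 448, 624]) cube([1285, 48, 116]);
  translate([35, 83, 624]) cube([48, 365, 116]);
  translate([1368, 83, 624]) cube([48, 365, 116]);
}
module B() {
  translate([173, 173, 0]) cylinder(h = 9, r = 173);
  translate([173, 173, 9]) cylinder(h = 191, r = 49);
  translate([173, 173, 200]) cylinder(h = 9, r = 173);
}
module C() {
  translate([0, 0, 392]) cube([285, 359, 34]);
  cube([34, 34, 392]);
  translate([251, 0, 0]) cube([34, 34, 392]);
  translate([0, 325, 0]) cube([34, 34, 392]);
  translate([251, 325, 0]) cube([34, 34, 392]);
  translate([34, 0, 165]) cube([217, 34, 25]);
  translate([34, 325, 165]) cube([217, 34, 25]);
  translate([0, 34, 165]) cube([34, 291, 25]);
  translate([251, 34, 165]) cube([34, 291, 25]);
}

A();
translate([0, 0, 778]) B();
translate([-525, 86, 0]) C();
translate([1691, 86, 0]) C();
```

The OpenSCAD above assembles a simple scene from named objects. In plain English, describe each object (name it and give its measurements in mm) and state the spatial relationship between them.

A is a table: top 1451 mm (x) × 531 mm (y), 38 mm thick, upper face at z = 778 mm, on four 48×48 mm square legs, each inset 35 mm from the nearest pair of top edges, running from z = 0 to the bottom of the top. Four apron rails, 48 mm thick and 116 mm tall, run between adjacent legs with their top edges flush with the underside of the top and their outer faces flush with the legs' outer faces.

B is a spool: two coaxial disc flanges of radius 173 mm and thickness 9 mm, joined by a core cylinder of radius 49 mm and height 191 mm. The lower flange rests on z = 0 and the three cylinders share a vertical axis.

C is a four-legged stool. The seat is 285×359 mm, 34 mm thick, top at z = 426 mm. It stands on four square legs, each 34×34 mm in cross-section, from z = 0 to the seat underside, each flush with a corner of the seat. Four stretchers, 34 mm wide and 25 mm tall, connect adjacent legs with their undersides at z = 165 mm, each running between the inner faces of the legs it joins and aligned with the legs' outer faces on the other axis.

The spool is on top of the table. Two stools sit around the table at the −x, +x sides.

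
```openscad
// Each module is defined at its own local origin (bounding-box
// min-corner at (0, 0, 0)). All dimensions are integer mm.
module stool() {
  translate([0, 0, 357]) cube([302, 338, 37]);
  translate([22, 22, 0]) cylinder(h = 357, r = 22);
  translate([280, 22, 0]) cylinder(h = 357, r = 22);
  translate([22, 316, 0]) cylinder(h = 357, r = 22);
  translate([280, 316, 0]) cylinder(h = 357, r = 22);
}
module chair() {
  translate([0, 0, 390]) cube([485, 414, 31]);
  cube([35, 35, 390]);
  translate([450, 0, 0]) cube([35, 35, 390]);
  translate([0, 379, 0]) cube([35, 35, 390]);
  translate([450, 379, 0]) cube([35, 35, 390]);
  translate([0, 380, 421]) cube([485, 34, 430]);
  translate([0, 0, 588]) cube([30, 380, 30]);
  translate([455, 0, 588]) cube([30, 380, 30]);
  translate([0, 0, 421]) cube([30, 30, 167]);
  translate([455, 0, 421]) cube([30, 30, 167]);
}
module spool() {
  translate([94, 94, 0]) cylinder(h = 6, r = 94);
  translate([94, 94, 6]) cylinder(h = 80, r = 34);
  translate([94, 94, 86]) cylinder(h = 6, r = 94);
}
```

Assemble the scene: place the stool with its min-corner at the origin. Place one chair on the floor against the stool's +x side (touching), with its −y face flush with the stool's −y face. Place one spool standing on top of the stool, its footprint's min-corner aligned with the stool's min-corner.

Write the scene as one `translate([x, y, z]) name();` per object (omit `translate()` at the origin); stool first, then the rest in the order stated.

stool();
translate([302, 0, 0]) chair();
translate([0, 0, 394]) spool();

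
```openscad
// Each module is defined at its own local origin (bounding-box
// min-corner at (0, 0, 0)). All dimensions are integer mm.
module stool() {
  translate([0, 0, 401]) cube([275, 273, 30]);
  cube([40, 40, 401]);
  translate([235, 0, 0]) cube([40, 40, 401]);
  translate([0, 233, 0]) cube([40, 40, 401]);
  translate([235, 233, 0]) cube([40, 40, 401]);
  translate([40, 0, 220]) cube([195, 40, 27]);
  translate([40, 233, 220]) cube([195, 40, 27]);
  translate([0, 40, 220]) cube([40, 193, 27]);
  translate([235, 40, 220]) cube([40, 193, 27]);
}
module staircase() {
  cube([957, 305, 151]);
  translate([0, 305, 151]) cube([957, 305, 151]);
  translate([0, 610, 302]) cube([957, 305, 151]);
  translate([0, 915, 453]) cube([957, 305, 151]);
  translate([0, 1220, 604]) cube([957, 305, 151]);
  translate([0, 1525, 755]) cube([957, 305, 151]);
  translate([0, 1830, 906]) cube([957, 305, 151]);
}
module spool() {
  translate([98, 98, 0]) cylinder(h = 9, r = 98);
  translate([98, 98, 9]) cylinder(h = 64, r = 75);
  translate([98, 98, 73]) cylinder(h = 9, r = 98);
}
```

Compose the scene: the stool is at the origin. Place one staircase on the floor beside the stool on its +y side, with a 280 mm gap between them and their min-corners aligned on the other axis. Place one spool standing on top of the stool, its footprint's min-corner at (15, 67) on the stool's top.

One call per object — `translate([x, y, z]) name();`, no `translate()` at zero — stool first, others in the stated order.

stool();
translate([0, 553, 0]) staircase();
translate([15, 67, 431]) spool();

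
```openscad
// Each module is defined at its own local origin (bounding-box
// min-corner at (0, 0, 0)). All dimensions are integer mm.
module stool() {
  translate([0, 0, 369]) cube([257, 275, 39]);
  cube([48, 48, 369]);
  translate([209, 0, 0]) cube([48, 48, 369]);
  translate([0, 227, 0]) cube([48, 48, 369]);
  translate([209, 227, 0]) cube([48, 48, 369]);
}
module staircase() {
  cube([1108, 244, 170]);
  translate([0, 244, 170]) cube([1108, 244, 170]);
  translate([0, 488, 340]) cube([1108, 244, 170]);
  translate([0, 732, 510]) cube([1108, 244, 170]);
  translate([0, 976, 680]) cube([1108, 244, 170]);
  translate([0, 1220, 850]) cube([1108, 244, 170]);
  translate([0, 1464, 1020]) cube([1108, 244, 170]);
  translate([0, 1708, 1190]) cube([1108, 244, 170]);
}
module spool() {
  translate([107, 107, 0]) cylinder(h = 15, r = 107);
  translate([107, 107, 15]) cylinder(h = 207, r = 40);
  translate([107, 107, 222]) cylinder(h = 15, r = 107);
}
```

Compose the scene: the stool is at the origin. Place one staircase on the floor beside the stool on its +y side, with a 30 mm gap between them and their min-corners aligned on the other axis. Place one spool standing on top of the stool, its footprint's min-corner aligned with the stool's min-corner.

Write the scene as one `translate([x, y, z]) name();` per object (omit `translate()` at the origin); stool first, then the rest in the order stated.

stool();
translate([0, 305, 0]) staircase();
translate([0, 0, 408]) spool();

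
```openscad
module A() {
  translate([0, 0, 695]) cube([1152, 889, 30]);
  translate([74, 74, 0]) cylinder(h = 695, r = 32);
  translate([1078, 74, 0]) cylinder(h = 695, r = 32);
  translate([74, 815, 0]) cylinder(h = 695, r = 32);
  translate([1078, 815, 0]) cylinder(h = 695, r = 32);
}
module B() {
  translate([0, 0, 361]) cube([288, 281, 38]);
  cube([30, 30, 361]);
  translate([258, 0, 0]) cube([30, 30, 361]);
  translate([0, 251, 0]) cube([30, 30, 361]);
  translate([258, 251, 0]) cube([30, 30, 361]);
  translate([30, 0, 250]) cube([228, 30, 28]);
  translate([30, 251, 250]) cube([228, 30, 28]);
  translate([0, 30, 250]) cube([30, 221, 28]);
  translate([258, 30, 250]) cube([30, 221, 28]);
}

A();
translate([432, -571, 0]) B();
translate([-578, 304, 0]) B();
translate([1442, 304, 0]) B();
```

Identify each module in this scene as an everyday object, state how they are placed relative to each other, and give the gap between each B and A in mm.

A is a table. B is a stool. Three stools sit around the table at the −y, −x, +x sides. The gap between each stool and the table is 290 mm.

Each stool's nearest face is 290 mm from the table's bounding box.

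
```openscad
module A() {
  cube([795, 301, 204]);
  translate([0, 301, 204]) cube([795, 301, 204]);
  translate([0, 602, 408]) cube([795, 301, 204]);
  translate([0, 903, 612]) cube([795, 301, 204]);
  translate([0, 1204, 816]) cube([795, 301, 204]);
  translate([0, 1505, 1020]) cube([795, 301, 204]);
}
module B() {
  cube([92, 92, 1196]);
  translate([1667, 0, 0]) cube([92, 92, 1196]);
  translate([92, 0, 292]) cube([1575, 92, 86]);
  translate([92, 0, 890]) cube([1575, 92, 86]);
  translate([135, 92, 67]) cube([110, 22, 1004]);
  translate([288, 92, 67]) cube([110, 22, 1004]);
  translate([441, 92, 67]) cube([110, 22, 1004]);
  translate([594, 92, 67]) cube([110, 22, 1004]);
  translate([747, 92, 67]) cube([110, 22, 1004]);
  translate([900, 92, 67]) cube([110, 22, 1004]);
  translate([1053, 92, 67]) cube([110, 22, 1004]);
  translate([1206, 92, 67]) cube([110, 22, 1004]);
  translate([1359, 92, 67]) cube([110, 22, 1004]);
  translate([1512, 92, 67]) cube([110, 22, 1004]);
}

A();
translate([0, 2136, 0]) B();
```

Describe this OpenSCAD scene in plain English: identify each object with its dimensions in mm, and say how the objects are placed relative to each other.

A is a straight staircase of 6 solid steps. Each step is 795 mm wide (x), 301 mm deep (y, the going) and 204 mm tall (the rise). The first step rests on the floor; each subsequent step sits one going further in +y and one rise higher in +z, directly behind and above the previous step with no overlap.

B is a fence section. Two 92×92 mm posts, 1196 mm tall, stand on the floor with a clear span of 1575 mm between their inner faces. Two horizontal rails of 92×86 mm section span the gap between the posts with their undersides at z = 292 mm and z = 890 mm, flush with the posts' −y face. 10 pickets, each 110 mm wide, 22 mm thick and 1004 mm tall, are fixed to the +y face of the rails with their bottoms at z = 67 mm, evenly spaced across the span with equal gaps (rounded down to the nearest mm) at the −x end and between each pair — any rounding remainder accumulates at the +x end.

The fence section is on the floor beside the staircase on its +y side.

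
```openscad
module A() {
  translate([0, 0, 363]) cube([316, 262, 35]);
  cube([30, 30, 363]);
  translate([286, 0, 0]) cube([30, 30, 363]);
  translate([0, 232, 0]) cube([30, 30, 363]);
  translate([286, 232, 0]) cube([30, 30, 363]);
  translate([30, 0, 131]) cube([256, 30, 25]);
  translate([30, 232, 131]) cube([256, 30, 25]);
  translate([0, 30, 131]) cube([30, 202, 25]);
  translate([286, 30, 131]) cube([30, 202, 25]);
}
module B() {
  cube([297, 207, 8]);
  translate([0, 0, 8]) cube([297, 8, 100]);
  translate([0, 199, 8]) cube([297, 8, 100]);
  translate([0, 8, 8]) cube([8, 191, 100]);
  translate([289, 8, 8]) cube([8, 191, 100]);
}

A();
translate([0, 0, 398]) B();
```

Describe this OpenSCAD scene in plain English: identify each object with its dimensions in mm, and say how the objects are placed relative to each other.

A is a four-legged stool. The seat is 316×262 mm, 35 mm thick, top at z = 398 mm. It stands on four square legs, each 30×30 mm in cross-section, from z = 0 to the seat underside, each flush with a corner of the seat. Four stretchers, 30 mm wide and 25 mm tall, connect adjacent legs with their undersides at z = 131 mm, each running between the inner faces of the legs it joins and aligned with the legs' outer faces on the other axis.

B is an open storage box with external size 297×207×108 mm and wall thickness 8 mm (the base is also 8 mm thick). The base covers the whole footprint; the four walls stand on the base, with the y-facing walls full-width and the x-facing walls fitting between their inner faces.

The open box is on top of the stool.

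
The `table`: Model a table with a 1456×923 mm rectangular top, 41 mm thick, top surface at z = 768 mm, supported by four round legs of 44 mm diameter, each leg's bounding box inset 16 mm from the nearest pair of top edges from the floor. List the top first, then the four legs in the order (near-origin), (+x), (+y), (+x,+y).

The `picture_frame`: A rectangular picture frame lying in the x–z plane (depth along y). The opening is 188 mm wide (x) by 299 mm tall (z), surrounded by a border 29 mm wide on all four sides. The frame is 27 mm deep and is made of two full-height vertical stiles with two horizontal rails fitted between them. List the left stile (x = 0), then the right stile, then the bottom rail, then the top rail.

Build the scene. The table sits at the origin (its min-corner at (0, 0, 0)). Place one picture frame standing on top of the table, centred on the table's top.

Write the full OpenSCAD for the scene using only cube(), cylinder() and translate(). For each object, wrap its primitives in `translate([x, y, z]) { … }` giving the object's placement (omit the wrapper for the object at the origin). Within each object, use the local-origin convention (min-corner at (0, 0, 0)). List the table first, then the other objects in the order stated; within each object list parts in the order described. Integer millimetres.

translate([0, 0, 727]) cube([1456, 923, 41]);
translate([38, 38, 0]) cylinder(h = 727, r = 22);
translate([1418, 38, 0]) cylinder(h = 727, r = 22);
translate([38, 885, 0]) cylinder(h = 727, r = 22);
translate([1418, 885, 0]) cylinder(h = 727, r = 22);
translate([605, 448, 768]) {
  cube([29, 27, 357]);
  translate([217, 0, 0]) cube([29, 27, 357]);
  translate([29, 0, 0]) cube([188, 27, 29]);
  translate([29, 0, 328]) cube([188, 27, 29]);
}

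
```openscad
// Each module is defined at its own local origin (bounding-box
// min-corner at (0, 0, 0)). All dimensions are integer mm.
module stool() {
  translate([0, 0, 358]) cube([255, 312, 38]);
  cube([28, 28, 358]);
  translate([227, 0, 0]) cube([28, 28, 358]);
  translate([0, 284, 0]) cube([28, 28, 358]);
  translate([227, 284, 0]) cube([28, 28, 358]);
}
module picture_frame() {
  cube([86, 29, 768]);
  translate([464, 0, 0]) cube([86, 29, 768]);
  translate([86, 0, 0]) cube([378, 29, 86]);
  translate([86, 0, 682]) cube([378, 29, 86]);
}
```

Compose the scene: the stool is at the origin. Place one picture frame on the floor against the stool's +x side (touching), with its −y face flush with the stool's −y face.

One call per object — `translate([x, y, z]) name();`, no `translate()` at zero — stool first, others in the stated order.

stool();
translate([255, 0, 0]) picture_frame();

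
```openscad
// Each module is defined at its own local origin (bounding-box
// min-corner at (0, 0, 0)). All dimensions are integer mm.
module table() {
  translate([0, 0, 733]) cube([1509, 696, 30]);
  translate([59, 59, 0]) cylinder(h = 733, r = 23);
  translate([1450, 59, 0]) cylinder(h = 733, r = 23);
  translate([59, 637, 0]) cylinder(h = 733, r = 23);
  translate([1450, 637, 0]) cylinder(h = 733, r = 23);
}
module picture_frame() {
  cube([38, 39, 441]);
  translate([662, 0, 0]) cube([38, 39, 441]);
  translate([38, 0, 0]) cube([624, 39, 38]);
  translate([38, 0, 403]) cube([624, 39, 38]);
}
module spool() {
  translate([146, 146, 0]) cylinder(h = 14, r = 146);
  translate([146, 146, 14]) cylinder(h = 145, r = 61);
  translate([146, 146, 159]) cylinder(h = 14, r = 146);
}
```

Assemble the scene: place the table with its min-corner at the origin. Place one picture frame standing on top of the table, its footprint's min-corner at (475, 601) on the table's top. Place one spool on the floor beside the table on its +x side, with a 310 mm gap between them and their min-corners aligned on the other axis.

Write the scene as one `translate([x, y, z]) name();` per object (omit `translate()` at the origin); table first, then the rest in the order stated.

table();
translate([475, 601, 763]) picture_frame();
translate([1819, 0, 0]) spool();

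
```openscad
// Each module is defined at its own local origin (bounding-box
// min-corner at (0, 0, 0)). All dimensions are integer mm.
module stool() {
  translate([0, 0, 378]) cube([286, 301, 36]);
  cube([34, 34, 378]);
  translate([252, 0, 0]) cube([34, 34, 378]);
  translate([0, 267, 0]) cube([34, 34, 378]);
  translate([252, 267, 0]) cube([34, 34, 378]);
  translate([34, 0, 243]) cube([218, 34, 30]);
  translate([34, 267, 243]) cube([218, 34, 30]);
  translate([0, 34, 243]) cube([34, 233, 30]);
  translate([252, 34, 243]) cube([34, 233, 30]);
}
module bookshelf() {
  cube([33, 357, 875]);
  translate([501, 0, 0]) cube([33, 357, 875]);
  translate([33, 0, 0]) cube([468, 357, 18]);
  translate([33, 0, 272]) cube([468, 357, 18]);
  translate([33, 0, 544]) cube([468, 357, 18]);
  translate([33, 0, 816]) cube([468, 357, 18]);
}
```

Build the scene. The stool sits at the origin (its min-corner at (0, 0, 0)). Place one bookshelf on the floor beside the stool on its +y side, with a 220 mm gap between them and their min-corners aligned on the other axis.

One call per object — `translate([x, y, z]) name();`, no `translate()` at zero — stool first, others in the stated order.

stool();
translate([0, 521, 0]) bookshelf();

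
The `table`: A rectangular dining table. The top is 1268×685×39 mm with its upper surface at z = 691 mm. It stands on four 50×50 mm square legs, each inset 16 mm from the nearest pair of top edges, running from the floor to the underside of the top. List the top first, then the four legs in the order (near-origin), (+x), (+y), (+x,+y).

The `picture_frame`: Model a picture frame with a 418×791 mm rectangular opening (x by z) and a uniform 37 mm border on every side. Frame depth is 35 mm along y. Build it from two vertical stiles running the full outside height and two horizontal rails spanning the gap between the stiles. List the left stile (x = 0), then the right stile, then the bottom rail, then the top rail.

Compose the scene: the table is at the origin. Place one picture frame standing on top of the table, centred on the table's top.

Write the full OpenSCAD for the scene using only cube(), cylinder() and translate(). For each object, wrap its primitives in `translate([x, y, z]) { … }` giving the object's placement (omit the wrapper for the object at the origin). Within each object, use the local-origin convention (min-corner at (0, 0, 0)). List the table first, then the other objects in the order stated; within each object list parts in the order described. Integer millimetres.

translate([0, 0, 652]) cube([1268, 685, 39]);
translate([16, 16, 0]) cube([50, 50, 652]);
translate([1202, 16, 0]) cube([50, 50, 652]);
translate([16, 619, 0]) cube([50, 50, 652]);
translate([1202, 619, 0]) cube([50, 50, 652]);
translate([388, 325, 691]) {
  cube([37, 35, 865]);
  translate([455, 0, 0]) cube([37, 35, 865]);
  translate([37, 0, 0]) cube([418, 35, 37]);
  translate([37, 0, 828]) cube([418, 35, 37]);
}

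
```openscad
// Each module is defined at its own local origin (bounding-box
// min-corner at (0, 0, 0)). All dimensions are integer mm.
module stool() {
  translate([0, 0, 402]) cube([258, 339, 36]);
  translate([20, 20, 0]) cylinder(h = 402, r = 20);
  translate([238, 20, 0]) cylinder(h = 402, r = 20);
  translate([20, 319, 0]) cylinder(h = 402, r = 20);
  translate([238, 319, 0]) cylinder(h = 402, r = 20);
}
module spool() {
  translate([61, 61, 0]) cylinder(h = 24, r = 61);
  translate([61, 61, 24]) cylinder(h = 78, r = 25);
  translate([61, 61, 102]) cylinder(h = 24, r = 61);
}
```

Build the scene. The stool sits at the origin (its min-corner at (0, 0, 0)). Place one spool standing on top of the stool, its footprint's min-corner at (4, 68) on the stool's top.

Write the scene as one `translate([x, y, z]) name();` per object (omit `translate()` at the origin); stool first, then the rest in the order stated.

stool();
translate([4, 68, 438]) spool();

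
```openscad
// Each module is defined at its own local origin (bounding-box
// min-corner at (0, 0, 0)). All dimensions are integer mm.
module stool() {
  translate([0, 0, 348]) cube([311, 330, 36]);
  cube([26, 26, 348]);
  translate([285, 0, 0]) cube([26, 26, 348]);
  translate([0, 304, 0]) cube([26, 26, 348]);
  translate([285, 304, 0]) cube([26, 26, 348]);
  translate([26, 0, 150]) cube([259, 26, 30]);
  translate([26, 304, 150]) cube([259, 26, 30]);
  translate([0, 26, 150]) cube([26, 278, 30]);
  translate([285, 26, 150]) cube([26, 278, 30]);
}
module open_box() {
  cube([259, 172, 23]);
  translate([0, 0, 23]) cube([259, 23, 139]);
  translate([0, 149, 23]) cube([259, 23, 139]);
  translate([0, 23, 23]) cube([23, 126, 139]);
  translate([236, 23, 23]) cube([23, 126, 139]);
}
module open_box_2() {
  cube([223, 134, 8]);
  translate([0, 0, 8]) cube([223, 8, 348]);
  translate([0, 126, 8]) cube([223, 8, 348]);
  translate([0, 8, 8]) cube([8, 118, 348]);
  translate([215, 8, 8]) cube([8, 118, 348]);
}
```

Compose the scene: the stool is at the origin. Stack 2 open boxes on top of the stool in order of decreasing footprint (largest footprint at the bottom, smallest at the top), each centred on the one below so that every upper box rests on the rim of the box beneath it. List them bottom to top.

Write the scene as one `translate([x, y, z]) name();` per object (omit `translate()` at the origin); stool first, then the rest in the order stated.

stool();
translate([26, 79, 384]) open_box();
translate([44, 98, 546]) open_box_2();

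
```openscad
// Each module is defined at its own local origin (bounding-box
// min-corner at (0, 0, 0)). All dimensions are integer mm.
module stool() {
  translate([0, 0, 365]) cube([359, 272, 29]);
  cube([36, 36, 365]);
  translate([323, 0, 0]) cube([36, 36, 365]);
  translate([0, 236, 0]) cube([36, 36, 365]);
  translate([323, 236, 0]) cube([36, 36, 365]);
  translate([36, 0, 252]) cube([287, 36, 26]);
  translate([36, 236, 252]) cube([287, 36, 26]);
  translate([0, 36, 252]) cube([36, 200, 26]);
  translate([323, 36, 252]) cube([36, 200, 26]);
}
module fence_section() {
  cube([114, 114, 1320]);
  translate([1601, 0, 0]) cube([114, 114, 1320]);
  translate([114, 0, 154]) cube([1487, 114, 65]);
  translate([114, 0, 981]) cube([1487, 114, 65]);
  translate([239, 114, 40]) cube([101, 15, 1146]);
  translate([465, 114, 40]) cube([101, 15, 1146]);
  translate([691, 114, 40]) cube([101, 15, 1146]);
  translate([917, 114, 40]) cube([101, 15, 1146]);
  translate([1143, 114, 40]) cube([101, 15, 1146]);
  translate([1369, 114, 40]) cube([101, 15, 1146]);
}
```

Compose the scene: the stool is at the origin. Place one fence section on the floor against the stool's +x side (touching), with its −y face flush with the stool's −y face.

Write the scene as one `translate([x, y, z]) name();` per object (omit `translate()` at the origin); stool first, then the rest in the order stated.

stool();
translate([359, 0, 0]) fence_section();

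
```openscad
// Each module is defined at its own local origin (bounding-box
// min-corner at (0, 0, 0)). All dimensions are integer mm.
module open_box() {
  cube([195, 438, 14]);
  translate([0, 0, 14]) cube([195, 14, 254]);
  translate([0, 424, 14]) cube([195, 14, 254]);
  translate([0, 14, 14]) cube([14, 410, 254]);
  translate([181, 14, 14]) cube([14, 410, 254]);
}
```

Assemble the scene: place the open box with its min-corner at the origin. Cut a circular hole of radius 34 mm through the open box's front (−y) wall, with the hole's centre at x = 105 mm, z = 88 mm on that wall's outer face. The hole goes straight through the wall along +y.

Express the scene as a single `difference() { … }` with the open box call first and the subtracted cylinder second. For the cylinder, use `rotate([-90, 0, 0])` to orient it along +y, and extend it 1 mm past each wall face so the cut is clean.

difference() {
  open_box();
  translate([105, -1, 88]) rotate([-90, 0, 0]) cylinder(h = 16, r = 34);
}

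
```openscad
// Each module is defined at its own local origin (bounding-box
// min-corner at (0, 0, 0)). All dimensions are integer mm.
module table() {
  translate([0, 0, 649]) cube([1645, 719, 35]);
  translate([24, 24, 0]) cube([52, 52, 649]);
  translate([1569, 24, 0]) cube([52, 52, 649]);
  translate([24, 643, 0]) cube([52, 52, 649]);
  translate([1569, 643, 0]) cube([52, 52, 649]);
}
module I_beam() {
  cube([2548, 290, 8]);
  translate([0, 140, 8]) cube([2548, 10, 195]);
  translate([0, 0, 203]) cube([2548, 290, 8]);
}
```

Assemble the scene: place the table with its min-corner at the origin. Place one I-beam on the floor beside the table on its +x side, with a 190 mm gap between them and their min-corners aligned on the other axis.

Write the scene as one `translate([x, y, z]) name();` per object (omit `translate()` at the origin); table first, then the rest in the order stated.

table();
translate([1835, 0, 0]) I_beam();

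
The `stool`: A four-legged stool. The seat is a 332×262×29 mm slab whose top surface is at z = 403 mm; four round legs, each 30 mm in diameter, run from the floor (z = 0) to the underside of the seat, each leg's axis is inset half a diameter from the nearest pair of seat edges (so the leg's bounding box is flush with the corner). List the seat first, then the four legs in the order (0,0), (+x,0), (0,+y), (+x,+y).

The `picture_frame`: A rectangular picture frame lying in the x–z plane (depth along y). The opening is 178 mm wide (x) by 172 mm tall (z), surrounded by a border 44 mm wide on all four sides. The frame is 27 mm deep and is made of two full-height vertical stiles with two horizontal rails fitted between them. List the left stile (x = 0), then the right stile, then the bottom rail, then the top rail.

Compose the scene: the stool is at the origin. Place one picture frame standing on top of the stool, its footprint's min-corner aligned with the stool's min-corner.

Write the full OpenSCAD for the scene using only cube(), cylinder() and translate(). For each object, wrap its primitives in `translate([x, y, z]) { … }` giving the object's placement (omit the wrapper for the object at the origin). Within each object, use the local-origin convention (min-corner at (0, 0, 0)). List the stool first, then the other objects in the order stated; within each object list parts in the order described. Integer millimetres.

translate([0, 0, 374]) cube([332, 262, 29]);
translate([15, 15, 0]) cylinder(h = 374, r = 15);
translate([317, 15, 0]) cylinder(h = 374, r = 15);
translate([15, 247, 0]) cylinder(h = 374, r = 15);
translate([317, 247, 0]) cylinder(h = 374, r = 15);
translate([0, 0, 403]) {
  cube([44, 27, 260]);
  translate([222, 0, 0]) cube([44, 27, 260]);
  translate([44, 0, 0]) cube([178, 27, 44]);
  translate([44, 0, 216]) cube([178, 27, 44]);
}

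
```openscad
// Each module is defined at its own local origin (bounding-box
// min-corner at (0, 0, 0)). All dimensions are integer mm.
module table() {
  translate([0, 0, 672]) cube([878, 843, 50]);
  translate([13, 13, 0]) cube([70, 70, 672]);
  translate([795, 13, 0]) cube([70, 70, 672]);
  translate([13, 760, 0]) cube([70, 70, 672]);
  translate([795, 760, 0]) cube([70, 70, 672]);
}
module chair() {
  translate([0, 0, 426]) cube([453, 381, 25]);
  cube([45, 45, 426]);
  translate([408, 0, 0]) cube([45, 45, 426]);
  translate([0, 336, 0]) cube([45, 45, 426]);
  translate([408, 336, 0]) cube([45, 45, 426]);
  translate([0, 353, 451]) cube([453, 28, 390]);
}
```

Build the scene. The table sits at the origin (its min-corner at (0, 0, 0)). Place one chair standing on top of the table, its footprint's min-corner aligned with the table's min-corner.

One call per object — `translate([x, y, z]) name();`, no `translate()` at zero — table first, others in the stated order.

table();
translate([0, 0, 722]) chair();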